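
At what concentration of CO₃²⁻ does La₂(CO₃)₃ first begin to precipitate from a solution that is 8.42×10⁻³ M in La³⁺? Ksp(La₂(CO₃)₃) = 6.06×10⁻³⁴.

Precipitation begins when Q = Ksp.
La₂(CO₃)₃(s) ⇌ 2 La³⁺(aq) + 3 CO₃²⁻(aq)
Ksp = [La³⁺]^2[CO₃²⁻]^3 = [CO₃²⁻]^3(8.42×10⁻³)^2
[CO₃²⁻]^3 = 6.06×10⁻³⁴ / (8.42×10⁻³)^2 = 8.55×10⁻³⁰
[CO₃²⁻] = 2.04×10⁻¹⁰ M

2.04×10⁻¹⁰ M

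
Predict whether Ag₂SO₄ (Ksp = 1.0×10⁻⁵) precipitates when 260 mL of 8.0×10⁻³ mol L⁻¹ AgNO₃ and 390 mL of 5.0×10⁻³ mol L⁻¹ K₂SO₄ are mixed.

The combined volume is 650 mL.
[Ag⁺] = (8.0×10⁻³)(260)/650 = 3.2×10⁻³ mol L⁻¹
[SO₄²⁻] = (5.0×10⁻³)(390)/650 = 3.0×10⁻³ mol L⁻¹
Q = [Ag⁺]^2[SO₄²⁻] = 3.1×10⁻⁸
Since Q (3.1×10⁻⁸) is less than Ksp (1.0×10⁻⁵), no Ag₂SO₄ precipitates.

No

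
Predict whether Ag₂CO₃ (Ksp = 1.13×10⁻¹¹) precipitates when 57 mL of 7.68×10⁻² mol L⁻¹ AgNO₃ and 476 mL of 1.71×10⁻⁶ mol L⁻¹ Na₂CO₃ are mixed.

Yes

Total volume after mixing = 57 + 476 = 533 mL.
[Ag⁺] = (7.68×10⁻²)(57)/533 = 8.21×10⁻³ mol L⁻¹
[CO₃²⁻] = (1.71×10⁻⁶)(476)/533 = 1.53×10⁻⁶ mol L⁻¹
Q = [Ag⁺]^2[CO₃²⁻] = 1.03×10⁻¹⁰
Q = 1.03×10⁻¹⁰ > Ksp = 1.13×10⁻¹¹, so the solution is supersaturated and Ag₂CO₃ precipitates.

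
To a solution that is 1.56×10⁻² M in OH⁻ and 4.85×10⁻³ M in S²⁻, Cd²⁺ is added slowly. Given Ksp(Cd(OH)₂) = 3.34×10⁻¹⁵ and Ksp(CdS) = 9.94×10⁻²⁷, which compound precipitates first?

Each salt precipitates once Q = Ksp for that salt.
For Cd(OH)₂: [Cd²⁺] = (Ksp/[OH⁻]^2) = 1.37×10⁻¹¹ M
For CdS: [Cd²⁺] = (Ksp/[S²⁻]) = 2.05×10⁻²⁴ M
The smaller threshold [Cd²⁺] is reached first, so CdS precipitates first.

CdS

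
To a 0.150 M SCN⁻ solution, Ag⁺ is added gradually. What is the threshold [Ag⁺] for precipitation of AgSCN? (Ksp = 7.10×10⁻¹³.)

Precipitation of each salt begins when its ion product equals Ksp.
AgSCN(s) ⇌ Ag⁺(aq) + SCN⁻(aq)
Ksp = [Ag⁺][SCN⁻] = [Ag⁺](0.150)
[Ag⁺] = 7.10×10⁻¹³ / (0.150) = 4.73×10⁻¹²
[Ag⁺] = 4.73×10⁻¹² M

4.73×10⁻¹² M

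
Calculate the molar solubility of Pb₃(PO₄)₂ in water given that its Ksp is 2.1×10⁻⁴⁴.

7.2×10⁻¹⁰ M

Pb₃(PO₄)₂(s) ⇌ 3 Pb²⁺(aq) + 2 PO₄³⁻(aq)
For each mole of Pb₃(PO₄)₂ that dissolves per liter, [Pb²⁺] = 3s and [PO₄³⁻] = 2s; let s denote this solubility.
Ksp = [Pb²⁺]^3[PO₄³⁻]^2 = (3s)^3 · (2s)^2 = 108s^5
108s^5 = 2.1×10⁻⁴⁴  ⇒  s^5 = 1.9×10⁻⁴⁶
Taking the 5th root, s = 7.2×10⁻¹⁰ mol L⁻¹.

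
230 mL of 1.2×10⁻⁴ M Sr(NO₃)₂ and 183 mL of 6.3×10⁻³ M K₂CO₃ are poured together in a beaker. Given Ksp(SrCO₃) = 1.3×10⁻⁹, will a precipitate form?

Yes

The combined volume is 413 mL.
[Sr²⁺] = (1.2×10⁻⁴)(230)/413 = 6.7×10⁻⁵ M
[CO₃²⁻] = (6.3×10⁻³)(183)/413 = 2.8×10⁻³ M
Q = [Sr²⁺][CO₃²⁻] = 1.9×10⁻⁷
Since Q (1.9×10⁻⁷) exceeds Ksp (1.3×10⁻⁹), SrCO₃ will precipitate.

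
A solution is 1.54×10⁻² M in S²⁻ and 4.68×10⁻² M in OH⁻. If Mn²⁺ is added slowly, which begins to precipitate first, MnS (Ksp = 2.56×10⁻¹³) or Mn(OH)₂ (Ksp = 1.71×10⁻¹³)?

MnS

Each salt precipitates once Q = Ksp for that salt.
For MnS: [Mn²⁺] = (Ksp/[S²⁻]) = 1.66×10⁻¹¹ M
For Mn(OH)₂: [Mn²⁺] = (Ksp/[OH⁻]^2) = 7.81×10⁻¹¹ M
Since MnS needs less Mn²⁺ to reach saturation, it precipitates first.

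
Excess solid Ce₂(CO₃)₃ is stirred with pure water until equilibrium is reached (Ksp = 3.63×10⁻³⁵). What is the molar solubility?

Ce₂(CO₃)₃(s) ⇌ 2 Ce³⁺(aq) + 3 CO₃²⁻(aq)
Call the molar solubility s, so that [Ce³⁺] = 2s and [CO₃²⁻] = 3s.
Ksp = [Ce³⁺]^2[CO₃²⁻]^3 = (2s)^2 · (3s)^3 = 108s^5
108s^5 = 3.63×10⁻³⁵  ⇒  s^5 = 3.36×10⁻³⁷
s = (3.36×10⁻³⁷)^(1/5) = 5.07×10⁻⁸ mol/L

5.07×10⁻⁸ M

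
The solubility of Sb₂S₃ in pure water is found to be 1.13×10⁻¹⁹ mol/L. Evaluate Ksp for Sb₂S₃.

Sb₂S₃(s) ⇌ 2 Sb³⁺(aq) + 3 S²⁻(aq)
Call the molar solubility s, so that [Sb³⁺] = 2s and [S²⁻] = 3s.
Ksp = [Sb³⁺]^2[S²⁻]^3 = (2s)^2 · (3s)^3 = 108s^5
Ksp = 108 × (1.13×10⁻¹⁹)^5 = 1.99×10⁻⁹³

Ksp = 1.99×10⁻⁹³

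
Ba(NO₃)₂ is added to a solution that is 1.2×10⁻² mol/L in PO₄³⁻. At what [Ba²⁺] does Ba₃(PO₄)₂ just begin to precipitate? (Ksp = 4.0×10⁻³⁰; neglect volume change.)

A salt starts to precipitate once the ion product Q reaches its Ksp.
Ba₃(PO₄)₂(s) ⇌ 3 Ba²⁺(aq) + 2 PO₄³⁻(aq)
Ksp = [Ba²⁺]^3[PO₄³⁻]^2 = [Ba²⁺]^3(1.2×10⁻²)^2
[Ba²⁺]^3 = 4.0×10⁻³⁰ / (1.2×10⁻²)^2 = 2.8×10⁻²⁶
[Ba²⁺] = 3.0×10⁻⁹ mol/L

3.0×10⁻⁹ M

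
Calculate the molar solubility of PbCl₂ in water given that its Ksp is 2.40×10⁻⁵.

1.82×10⁻² M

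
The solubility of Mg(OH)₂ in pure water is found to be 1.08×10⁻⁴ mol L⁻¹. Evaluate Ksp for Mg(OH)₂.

Ksp = 5.04×10⁻¹²

Mg(OH)₂(s) ⇌ Mg²⁺(aq) + 2 OH⁻(aq)
Let s be the molar solubility. Then [Mg²⁺] = s and [OH⁻] = 2s.
Ksp = [Mg²⁺][OH⁻]^2 = s · (2s)^2 = 4s^3
Ksp = 4 × (1.08×10⁻⁴)^3 = 5.04×10⁻¹²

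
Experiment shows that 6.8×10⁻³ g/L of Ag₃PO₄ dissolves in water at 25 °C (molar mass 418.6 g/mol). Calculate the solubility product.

Ksp = 1.9×10⁻¹⁸

Convert to molarity: s = 6.8×10⁻³ / 418.6 = 1.624×10⁻⁵ mol/L
Ag₃PO₄(s) ⇌ 3 Ag⁺(aq) + PO₄³⁻(aq)
Let s be the molar solubility. Then [Ag⁺] = 3s and [PO₄³⁻] = s.
Ksp = [Ag⁺]^3[PO₄³⁻] = (3s)^3 · s = 27s^4
Ksp = 27 × (1.624×10⁻⁵)^4 = 1.9×10⁻¹⁸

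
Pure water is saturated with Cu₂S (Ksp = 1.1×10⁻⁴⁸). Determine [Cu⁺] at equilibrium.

1.3×10⁻¹⁶ M

Cu₂S(s) ⇌ 2 Cu⁺(aq) + S²⁻(aq)
For each mole of Cu₂S that dissolves per liter, [Cu⁺] = 2s and [S²⁻] = s; let s denote this solubility.
Ksp = [Cu⁺]^2[S²⁻] = (2s)^2 · s = 4s^3 = 1.1×10⁻⁴⁸
s = 6.5×10⁻¹⁷ M
[Cu⁺] = 2s = 1.3×10⁻¹⁶ M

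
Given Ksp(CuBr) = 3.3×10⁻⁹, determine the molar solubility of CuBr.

CuBr(s) ⇌ Cu⁺(aq) + Br⁻(aq)
With molar solubility s: [Cu⁺] = s, [Br⁻] = s.
Ksp = [Cu⁺][Br⁻] = s · s = s^2
s^2 = 3.3×10⁻⁹
s = (3.3×10⁻⁹)^(1/2) = 5.7×10⁻⁵ mol/L

5.7×10⁻⁵ M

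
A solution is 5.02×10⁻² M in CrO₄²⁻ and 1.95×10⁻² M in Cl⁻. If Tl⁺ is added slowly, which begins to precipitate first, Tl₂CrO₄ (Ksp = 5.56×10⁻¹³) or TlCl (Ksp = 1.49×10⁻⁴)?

Tl₂CrO₄

Each salt precipitates once Q = Ksp for that salt.
For Tl₂CrO₄: [Tl⁺] = (Ksp/[CrO₄²⁻])^(1/2) = 3.33×10⁻⁶ M
For TlCl: [Tl⁺] = (Ksp/[Cl⁻]) = 7.64×10⁻³ M
The smaller threshold [Tl⁺] is reached first, so Tl₂CrO₄ precipitates first.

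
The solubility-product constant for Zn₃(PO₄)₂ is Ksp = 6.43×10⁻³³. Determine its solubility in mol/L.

Zn₃(PO₄)₂(s) ⇌ 3 Zn²⁺(aq) + 2 PO₄³⁻(aq)
If s mol/L of Zn₃(PO₄)₂ dissolves, [Zn²⁺] = 3s and [PO₄³⁻] = 2s.
Ksp = [Zn²⁺]^3[PO₄³⁻]^2 = (3s)^3 · (2s)^2 = 108s^5
108s^5 = 6.43×10⁻³³  ⇒  s^5 = 5.95×10⁻³⁵
Taking the 5th root, s = 1.43×10⁻⁷ M.

1.43×10⁻⁷ M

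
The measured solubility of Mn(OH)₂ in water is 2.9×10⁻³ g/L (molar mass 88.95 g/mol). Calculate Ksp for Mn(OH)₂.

Convert to molarity: s = 2.9×10⁻³ / 88.95 = 3.260×10⁻⁵ mol/L
Mn(OH)₂(s) ⇌ Mn²⁺(aq) + 2 OH⁻(aq)
For each mole of Mn(OH)₂ that dissolves per liter, [Mn²⁺] = s and [OH⁻] = 2s; let s denote this solubility.
Ksp = [Mn²⁺][OH⁻]^2 = s · (2s)^2 = 4s^3
Ksp = 4 × (3.260×10⁻⁵)^3 = 1.4×10⁻¹³

Ksp = 1.4×10⁻¹³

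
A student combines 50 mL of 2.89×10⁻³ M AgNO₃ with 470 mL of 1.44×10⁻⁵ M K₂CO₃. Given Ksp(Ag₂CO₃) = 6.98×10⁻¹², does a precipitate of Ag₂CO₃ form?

No

Total volume after mixing = 50 + 470 = 520 mL.
[Ag⁺] = (2.89×10⁻³)(50)/520 = 2.78×10⁻⁴ M
[CO₃²⁻] = (1.44×10⁻⁵)(470)/520 = 1.30×10⁻⁵ M
Q = [Ag⁺]^2[CO₃²⁻] = 1.01×10⁻¹²
Since Q (1.01×10⁻¹²) is less than Ksp (6.98×10⁻¹²), no Ag₂CO₃ precipitates.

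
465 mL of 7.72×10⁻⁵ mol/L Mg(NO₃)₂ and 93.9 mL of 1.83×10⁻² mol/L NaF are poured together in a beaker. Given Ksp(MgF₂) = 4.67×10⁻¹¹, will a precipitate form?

Yes

After mixing, V = 465 mL + 93.9 mL = 558.9 mL.
[Mg²⁺] = (7.72×10⁻⁵)(465)/558.9 = 6.42×10⁻⁵ mol/L
[F⁻] = (1.83×10⁻²)(93.9)/558.9 = 3.07×10⁻³ mol/L
Q = [Mg²⁺][F⁻]^2 = 6.07×10⁻¹⁰
Since Q (6.07×10⁻¹⁰) exceeds Ksp (4.67×10⁻¹¹), MgF₂ will precipitate.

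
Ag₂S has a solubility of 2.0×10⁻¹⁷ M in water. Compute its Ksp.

Ksp = 3.2×10⁻⁵⁰

Ag₂S(s) ⇌ 2 Ag⁺(aq) + S²⁻(aq)
If s mol/L of Ag₂S dissolves, [Ag⁺] = 2s and [S²⁻] = s.
Ksp = [Ag⁺]^2[S²⁻] = (2s)^2 · s = 4s^3
Ksp = 4 × (2.0×10⁻¹⁷)^3 = 3.2×10⁻⁵⁰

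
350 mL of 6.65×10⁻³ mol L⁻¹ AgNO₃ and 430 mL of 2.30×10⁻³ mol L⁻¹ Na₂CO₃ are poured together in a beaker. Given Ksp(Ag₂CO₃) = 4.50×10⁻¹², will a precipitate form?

Yes

Total volume after mixing = 350 + 430 = 780 mL.
[Ag⁺] = (6.65×10⁻³)(350)/780 = 2.98×10⁻³ mol L⁻¹
[CO₃²⁻] = (2.30×10⁻³)(430)/780 = 1.27×10⁻³ mol L⁻¹
Q = [Ag⁺]^2[CO₃²⁻] = 1.13×10⁻⁸
Since Q (1.13×10⁻⁸) exceeds Ksp (4.50×10⁻¹²), Ag₂CO₃ will precipitate.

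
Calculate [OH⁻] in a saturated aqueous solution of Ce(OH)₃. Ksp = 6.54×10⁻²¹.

1.18×10⁻⁵ M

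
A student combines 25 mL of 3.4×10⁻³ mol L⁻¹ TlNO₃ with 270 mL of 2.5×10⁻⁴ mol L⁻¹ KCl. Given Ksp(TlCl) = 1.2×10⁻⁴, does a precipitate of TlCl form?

No

Total volume after mixing = 25 + 270 = 295 mL.
[Tl⁺] = (3.4×10⁻³)(25)/295 = 2.9×10⁻⁴ mol L⁻¹
[Cl⁻] = (2.5×10⁻⁴)(270)/295 = 2.3×10⁻⁴ mol L⁻¹
Q = [Tl⁺][Cl⁻] = 6.6×10⁻⁸
Q = 6.6×10⁻⁸ < Ksp = 1.2×10⁻⁴, so the solution is unsaturated and no precipitate forms.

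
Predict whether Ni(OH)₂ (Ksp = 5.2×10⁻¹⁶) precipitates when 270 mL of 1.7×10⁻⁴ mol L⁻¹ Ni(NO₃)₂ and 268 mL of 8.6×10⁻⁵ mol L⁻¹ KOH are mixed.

Yes

Total volume after mixing = 270 + 268 = 538 mL.
[Ni²⁺] = (1.7×10⁻⁴)(270)/538 = 8.5×10⁻⁵ mol L⁻¹
[OH⁻] = (8.6×10⁻⁵)(268)/538 = 4.3×10⁻⁵ mol L⁻¹
Q = [Ni²⁺][OH⁻]^2 = 1.6×10⁻¹³
Since Q (1.6×10⁻¹³) exceeds Ksp (5.2×10⁻¹⁶), Ni(OH)₂ will precipitate.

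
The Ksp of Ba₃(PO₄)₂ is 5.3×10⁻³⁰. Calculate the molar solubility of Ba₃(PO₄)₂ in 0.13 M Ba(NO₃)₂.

2.5×10⁻¹⁴ M

Ba₃(PO₄)₂(s) ⇌ 3 Ba²⁺(aq) + 2 PO₄³⁻(aq)
With Ba²⁺ already at 0.13 M and s small, take [Ba²⁺] ≈ 0.13 M and [PO₄³⁻] = 2s.
Ksp = [Ba²⁺]^3[PO₄³⁻]^2 = (0.13)^3(2s)^2
(2s)^2 = 5.3×10⁻³⁰ / (0.13)^3 = 2.4×10⁻²⁷
s = 2.5×10⁻¹⁴ M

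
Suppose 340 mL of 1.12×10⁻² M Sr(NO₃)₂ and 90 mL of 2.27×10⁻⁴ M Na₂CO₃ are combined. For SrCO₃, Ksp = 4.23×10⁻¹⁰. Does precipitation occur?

Yes

The combined volume is 430 mL.
[Sr²⁺] = (1.12×10⁻²)(340)/430 = 8.86×10⁻³ M
[CO₃²⁻] = (2.27×10⁻⁴)(90)/430 = 4.75×10⁻⁵ M
Q = [Sr²⁺][CO₃²⁻] = 4.21×10⁻⁷
Because Q > Ksp (4.21×10⁻⁷ vs 4.23×10⁻¹⁰), a precipitate of SrCO₃ forms.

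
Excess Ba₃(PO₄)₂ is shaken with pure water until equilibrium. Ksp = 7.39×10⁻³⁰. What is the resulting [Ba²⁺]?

1.75×10⁻⁶ M

Ba₃(PO₄)₂(s) ⇌ 3 Ba²⁺(aq) + 2 PO₄³⁻(aq)
For each mole of Ba₃(PO₄)₂ that dissolves per liter, [Ba²⁺] = 3s and [PO₄³⁻] = 2s; let s denote this solubility.
Ksp = [Ba²⁺]^3[PO₄³⁻]^2 = (3s)^3 · (2s)^2 = 108s^5 = 7.39×10⁻³⁰
s = 5.85×10⁻⁷ mol L⁻¹
[Ba²⁺] = 3s = 1.75×10⁻⁶ mol L⁻¹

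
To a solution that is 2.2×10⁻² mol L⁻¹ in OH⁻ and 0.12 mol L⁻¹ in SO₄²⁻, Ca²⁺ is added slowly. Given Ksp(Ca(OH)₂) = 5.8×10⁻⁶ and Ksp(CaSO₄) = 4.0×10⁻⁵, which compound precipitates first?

Precipitation begins when Q = Ksp.
For Ca(OH)₂: [Ca²⁺] = (Ksp/[OH⁻]^2) = 1.2×10⁻² mol L⁻¹
For CaSO₄: [Ca²⁺] = (Ksp/[SO₄²⁻]) = 3.3×10⁻⁴ mol L⁻¹
Since CaSO₄ needs less Ca²⁺ to reach saturation, it precipitates first.

CaSO₄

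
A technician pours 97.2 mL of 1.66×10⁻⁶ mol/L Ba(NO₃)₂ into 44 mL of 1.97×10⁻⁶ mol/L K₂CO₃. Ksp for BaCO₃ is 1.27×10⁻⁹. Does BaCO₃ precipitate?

The combined volume is 141.2 mL.
[Ba²⁺] = (1.66×10⁻⁶)(97.2)/141.2 = 1.14×10⁻⁶ mol/L
[CO₃²⁻] = (1.97×10⁻⁶)(44)/141.2 = 6.14×10⁻⁷ mol/L
Q = [Ba²⁺][CO₃²⁻] = 7.01×10⁻¹³
Since Q (7.01×10⁻¹³) is less than Ksp (1.27×10⁻⁹), no BaCO₃ precipitates.

No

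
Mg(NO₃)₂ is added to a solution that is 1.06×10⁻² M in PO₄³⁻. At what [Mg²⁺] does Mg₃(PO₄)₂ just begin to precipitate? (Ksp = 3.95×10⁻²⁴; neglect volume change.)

3.28×10⁻⁷ M

The threshold for precipitation is Q = Ksp.
Mg₃(PO₄)₂(s) ⇌ 3 Mg²⁺(aq) + 2 PO₄³⁻(aq)
Ksp = [Mg²⁺]^3[PO₄³⁻]^2 = [Mg²⁺]^3(1.06×10⁻²)^2
[Mg²⁺]^3 = 3.95×10⁻²⁴ / (1.06×10⁻²)^2 = 3.52×10⁻²⁰
[Mg²⁺] = 3.28×10⁻⁷ M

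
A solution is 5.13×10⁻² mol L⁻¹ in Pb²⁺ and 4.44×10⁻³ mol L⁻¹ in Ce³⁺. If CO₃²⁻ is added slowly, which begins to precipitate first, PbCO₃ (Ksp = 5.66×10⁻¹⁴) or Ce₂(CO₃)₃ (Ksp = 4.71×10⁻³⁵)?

PbCO₃

Each salt precipitates once Q = Ksp for that salt.
For PbCO₃: [CO₃²⁻] = (Ksp/[Pb²⁺]) = 1.10×10⁻¹² mol L⁻¹
For Ce₂(CO₃)₃: [CO₃²⁻] = (Ksp/[Ce³⁺]^2)^(1/3) = 1.34×10⁻¹⁰ mol L⁻¹
PbCO₃ requires the lower [CO₃²⁻], so it precipitates first.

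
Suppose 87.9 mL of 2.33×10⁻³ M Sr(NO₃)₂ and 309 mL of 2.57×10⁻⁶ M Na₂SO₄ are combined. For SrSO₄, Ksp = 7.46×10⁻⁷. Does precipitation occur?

No

The combined volume is 396.9 mL.
[Sr²⁺] = (2.33×10⁻³)(87.9)/396.9 = 5.16×10⁻⁴ M
[SO₄²⁻] = (2.57×10⁻⁶)(309)/396.9 = 2.00×10⁻⁶ M
Q = [Sr²⁺][SO₄²⁻] = 1.03×10⁻⁹
Since Q (1.03×10⁻⁹) is less than Ksp (7.46×10⁻⁷), no SrSO₄ precipitates.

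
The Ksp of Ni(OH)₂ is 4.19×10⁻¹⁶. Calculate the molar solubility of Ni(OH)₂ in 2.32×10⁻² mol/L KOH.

7.78×10⁻¹³ M

Ni(OH)₂(s) ⇌ Ni²⁺(aq) + 2 OH⁻(aq)
The solution already contains OH⁻ at 2.32×10⁻² mol/L. Let s be the molar solubility of Ni(OH)₂.
[OH⁻] ≈ 2.32×10⁻² mol/L (common ion dominates); [Ni²⁺] = s.
Ksp = [Ni²⁺][OH⁻]^2 = s(2.32×10⁻²)^2
s = 4.19×10⁻¹⁶ / (2.32×10⁻²)^2 = 7.78×10⁻¹³
s = 7.78×10⁻¹³ mol/L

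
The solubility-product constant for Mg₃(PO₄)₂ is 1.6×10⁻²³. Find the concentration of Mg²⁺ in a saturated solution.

3.2×10⁻⁵ M

Mg₃(PO₄)₂(s) ⇌ 3 Mg²⁺(aq) + 2 PO₄³⁻(aq)
If s mol/L of Mg₃(PO₄)₂ dissolves, [Mg²⁺] = 3s and [PO₄³⁻] = 2s.
Ksp = [Mg²⁺]^3[PO₄³⁻]^2 = (3s)^3 · (2s)^2 = 108s^5 = 1.6×10⁻²³
s = 1.1×10⁻⁵ mol/L
[Mg²⁺] = 3s = 3.2×10⁻⁵ mol/L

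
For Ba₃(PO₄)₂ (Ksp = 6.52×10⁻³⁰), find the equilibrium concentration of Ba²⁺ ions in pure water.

Ba₃(PO₄)₂(s) ⇌ 3 Ba²⁺(aq) + 2 PO₄³⁻(aq)
With molar solubility s: [Ba²⁺] = 3s, [PO₄³⁻] = 2s.
Ksp = [Ba²⁺]^3[PO₄³⁻]^2 = (3s)^3 · (2s)^2 = 108s^5 = 6.52×10⁻³⁰
s = 5.70×10⁻⁷ mol/L
[Ba²⁺] = 3s = 1.71×10⁻⁶ mol/L

1.71×10⁻⁶ M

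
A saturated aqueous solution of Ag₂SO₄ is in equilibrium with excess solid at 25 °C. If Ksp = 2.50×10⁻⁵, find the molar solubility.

1.84×10⁻² M

Ag₂SO₄(s) ⇌ 2 Ag⁺(aq) + SO₄²⁻(aq)
With molar solubility s: [Ag⁺] = 2s, [SO₄²⁻] = s.
Ksp = [Ag⁺]^2[SO₄²⁻] = (2s)^2 · s = 4s^3
4s^3 = 2.50×10⁻⁵  ⇒  s^3 = 6.25×10⁻⁶
s = (6.25×10⁻⁶)^(1/3) = 1.84×10⁻² mol/L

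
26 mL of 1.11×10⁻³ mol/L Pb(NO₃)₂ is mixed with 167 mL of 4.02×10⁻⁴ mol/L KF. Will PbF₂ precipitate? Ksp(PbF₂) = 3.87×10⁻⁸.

No

After mixing, V = 26 mL + 167 mL = 193 mL.
[Pb²⁺] = (1.11×10⁻³)(26)/193 = 1.50×10⁻⁴ mol/L
[F⁻] = (4.02×10⁻⁴)(167)/193 = 3.48×10⁻⁴ mol/L
Q = [Pb²⁺][F⁻]^2 = 1.81×10⁻¹¹
Since Q (1.81×10⁻¹¹) is less than Ksp (3.87×10⁻⁸), no PbF₂ precipitates.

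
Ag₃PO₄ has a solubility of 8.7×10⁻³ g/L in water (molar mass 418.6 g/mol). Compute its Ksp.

Ksp = 5.0×10⁻¹⁸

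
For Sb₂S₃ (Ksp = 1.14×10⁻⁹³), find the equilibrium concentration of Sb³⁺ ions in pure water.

2.02×10⁻¹⁹ M

Sb₂S₃(s) ⇌ 2 Sb³⁺(aq) + 3 S²⁻(aq)
Let s be the molar solubility. Then [Sb³⁺] = 2s and [S²⁻] = 3s.
Ksp = [Sb³⁺]^2[S²⁻]^3 = (2s)^2 · (3s)^3 = 108s^5 = 1.14×10⁻⁹³
s = 1.01×10⁻¹⁹ mol L⁻¹
[Sb³⁺] = 2s = 2.02×10⁻¹⁹ mol L⁻¹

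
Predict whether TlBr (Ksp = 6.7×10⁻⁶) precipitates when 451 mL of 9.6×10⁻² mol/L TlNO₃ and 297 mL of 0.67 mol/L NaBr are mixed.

Yes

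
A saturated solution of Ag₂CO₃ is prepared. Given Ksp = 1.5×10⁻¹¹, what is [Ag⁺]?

3.1×10⁻⁴ M

Ag₂CO₃(s) ⇌ 2 Ag⁺(aq) + CO₃²⁻(aq)
With molar solubility s: [Ag⁺] = 2s, [CO₃²⁻] = s.
Ksp = [Ag⁺]^2[CO₃²⁻] = (2s)^2 · s = 4s^3 = 1.5×10⁻¹¹
s = 1.6×10⁻⁴ mol/L
[Ag⁺] = 2s = 3.1×10⁻⁴ mol/L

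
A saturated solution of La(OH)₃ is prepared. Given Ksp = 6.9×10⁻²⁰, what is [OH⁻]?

2.1×10⁻⁵ M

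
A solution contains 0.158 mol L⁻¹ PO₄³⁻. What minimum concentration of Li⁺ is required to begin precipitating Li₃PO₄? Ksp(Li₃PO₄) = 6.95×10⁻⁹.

Precipitation of each salt begins when its ion product equals Ksp.
Li₃PO₄(s) ⇌ 3 Li⁺(aq) + PO₄³⁻(aq)
Ksp = [Li⁺]^3[PO₄³⁻] = [Li⁺]^3(0.158)
[Li⁺]^3 = 6.95×10⁻⁹ / (0.158) = 4.40×10⁻⁸
[Li⁺] = 3.53×10⁻³ mol L⁻¹

3.53×10⁻³ M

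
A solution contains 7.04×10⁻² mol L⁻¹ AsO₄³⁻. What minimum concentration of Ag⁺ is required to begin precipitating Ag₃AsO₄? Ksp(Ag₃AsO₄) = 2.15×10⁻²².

The threshold for precipitation is Q = Ksp.
Ag₃AsO₄(s) ⇌ 3 Ag⁺(aq) + AsO₄³⁻(aq)
Ksp = [Ag⁺]^3[AsO₄³⁻] = [Ag⁺]^3(7.04×10⁻²)
[Ag⁺]^3 = 2.15×10⁻²² / (7.04×10⁻²) = 3.05×10⁻²¹
[Ag⁺] = 1.45×10⁻⁷ mol L⁻¹

1.45×10⁻⁷ M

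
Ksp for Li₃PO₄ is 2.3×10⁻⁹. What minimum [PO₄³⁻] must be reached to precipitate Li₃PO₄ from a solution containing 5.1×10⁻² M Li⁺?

1.7×10⁻⁵ M

The threshold for precipitation is Q = Ksp.
Li₃PO₄(s) ⇌ 3 Li⁺(aq) + PO₄³⁻(aq)
Ksp = [Li⁺]^3[PO₄³⁻] = [PO₄³⁻](5.1×10⁻²)^3
[PO₄³⁻] = 2.3×10⁻⁹ / (5.1×10⁻²)^3 = 1.7×10⁻⁵
[PO₄³⁻] = 1.7×10⁻⁵ M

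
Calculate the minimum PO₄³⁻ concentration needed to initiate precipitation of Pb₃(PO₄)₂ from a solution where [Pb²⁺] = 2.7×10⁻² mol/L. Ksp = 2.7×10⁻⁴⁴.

Precipitation of each salt begins when its ion product equals Ksp.
Pb₃(PO₄)₂(s) ⇌ 3 Pb²⁺(aq) + 2 PO₄³⁻(aq)
Ksp = [Pb²⁺]^3[PO₄³⁻]^2 = [PO₄³⁻]^2(2.7×10⁻²)^3
[PO₄³⁻]^2 = 2.7×10⁻⁴⁴ / (2.7×10⁻²)^3 = 1.4×10⁻³⁹
[PO₄³⁻] = 3.7×10⁻²⁰ mol/L

3.7×10⁻²⁰ M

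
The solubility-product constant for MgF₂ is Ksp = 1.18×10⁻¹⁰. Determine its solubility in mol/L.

MgF₂(s) ⇌ Mg²⁺(aq) + 2 F⁻(aq)
With molar solubility s: [Mg²⁺] = s, [F⁻] = 2s.
Ksp = [Mg²⁺][F⁻]^2 = s · (2s)^2 = 4s^3
4s^3 = 1.18×10⁻¹⁰  ⇒  s^3 = 2.95×10⁻¹¹
s = 3.09×10⁻⁴ mol/L

3.09×10⁻⁴ M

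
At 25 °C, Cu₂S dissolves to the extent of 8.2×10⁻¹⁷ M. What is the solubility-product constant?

Cu₂S(s) ⇌ 2 Cu⁺(aq) + S²⁻(aq)
With molar solubility s: [Cu⁺] = 2s, [S²⁻] = s.
Ksp = [Cu⁺]^2[S²⁻] = (2s)^2 · s = 4s^3
Ksp = 4 × (8.2×10⁻¹⁷)^3 = 2.2×10⁻⁴⁸

Ksp = 2.2×10⁻⁴⁸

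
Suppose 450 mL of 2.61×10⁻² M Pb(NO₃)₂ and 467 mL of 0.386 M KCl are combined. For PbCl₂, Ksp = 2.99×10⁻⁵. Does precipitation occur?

Yes

The combined volume is 917 mL.
[Pb²⁺] = (2.61×10⁻²)(450)/917 = 1.28×10⁻² M
[Cl⁻] = (0.386)(467)/917 = 0.197 M
Q = [Pb²⁺][Cl⁻]^2 = 4.95×10⁻⁴
Since Q (4.95×10⁻⁴) exceeds Ksp (2.99×10⁻⁵), PbCl₂ will precipitate.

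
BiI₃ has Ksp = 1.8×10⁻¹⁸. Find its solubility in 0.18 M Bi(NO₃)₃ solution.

7.2×10⁻⁷ M

BiI₃(s) ⇌ Bi³⁺(aq) + 3 I⁻(aq)
With Bi³⁺ already at 0.18 M and s small, take [Bi³⁺] ≈ 0.18 M and [I⁻] = 3s.
Ksp = [Bi³⁺][I⁻]^3 = (0.18)(3s)^3
(3s)^3 = 1.8×10⁻¹⁸ / (0.18) = 1.0×10⁻¹⁷
s = 7.2×10⁻⁷ M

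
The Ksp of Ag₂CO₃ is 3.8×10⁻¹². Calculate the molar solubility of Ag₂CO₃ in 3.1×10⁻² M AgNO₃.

Ag₂CO₃(s) ⇌ 2 Ag⁺(aq) + CO₃²⁻(aq)
Ag⁺ is already present at 3.1×10⁻² M. If s mol/L of Ag₂CO₃ dissolves, [CO₃²⁻] = s while [Ag⁺] ≈ 3.1×10⁻² M.
Ksp = [Ag⁺]^2[CO₃²⁻] = (3.1×10⁻²)^2s
s = 3.8×10⁻¹² / (3.1×10⁻²)^2 = 4.0×10⁻⁹
s = 4.0×10⁻⁹ M

4.0×10⁻⁹ M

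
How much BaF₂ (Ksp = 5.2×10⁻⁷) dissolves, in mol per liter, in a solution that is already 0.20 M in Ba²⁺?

8.1×10⁻⁴ M

BaF₂(s) ⇌ Ba²⁺(aq) + 2 F⁻(aq)
The solution already contains Ba²⁺ at 0.20 M. Let s be the molar solubility of BaF₂.
[Ba²⁺] ≈ 0.20 M (common ion dominates); [F⁻] = 2s.
Ksp = [Ba²⁺][F⁻]^2 = (0.20)(2s)^2
(2s)^2 = 5.2×10⁻⁷ / (0.20) = 2.6×10⁻⁶
s = 8.1×10⁻⁴ M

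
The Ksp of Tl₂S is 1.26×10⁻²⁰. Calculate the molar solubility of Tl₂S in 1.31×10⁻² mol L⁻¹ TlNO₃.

Tl₂S(s) ⇌ 2 Tl⁺(aq) + S²⁻(aq)
The solution already contains Tl⁺ at 1.31×10⁻² mol L⁻¹. Let s be the molar solubility of Tl₂S.
[Tl⁺] ≈ 1.31×10⁻² mol L⁻¹ (common ion dominates); [S²⁻] = s.
Ksp = [Tl⁺]^2[S²⁻] = (1.31×10⁻²)^2s
s = 1.26×10⁻²⁰ / (1.31×10⁻²)^2 = 7.34×10⁻¹⁷
s = 7.34×10⁻¹⁷ mol L⁻¹

7.34×10⁻¹⁷ M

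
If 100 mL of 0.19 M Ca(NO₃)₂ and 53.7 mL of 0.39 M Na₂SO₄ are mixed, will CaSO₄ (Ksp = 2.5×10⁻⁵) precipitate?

Yes

Total volume after mixing = 100 + 53.7 = 153.7 mL.
[Ca²⁺] = (0.19)(100)/153.7 = 0.12 M
[SO₄²⁻] = (0.39)(53.7)/153.7 = 0.14 M
Q = [Ca²⁺][SO₄²⁻] = 1.7×10⁻²
Since Q (1.7×10⁻²) exceeds Ksp (2.5×10⁻⁵), CaSO₄ will precipitate.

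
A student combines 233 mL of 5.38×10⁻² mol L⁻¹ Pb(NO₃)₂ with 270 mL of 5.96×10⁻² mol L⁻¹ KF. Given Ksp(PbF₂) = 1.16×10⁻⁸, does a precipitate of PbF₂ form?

The combined volume is 503 mL.
[Pb²⁺] = (5.38×10⁻²)(233)/503 = 2.49×10⁻² mol L⁻¹
[F⁻] = (5.96×10⁻²)(270)/503 = 3.20×10⁻² mol L⁻¹
Q = [Pb²⁺][F⁻]^2 = 2.55×10⁻⁵
Because Q > Ksp (2.55×10⁻⁵ vs 1.16×10⁻⁸), a precipitate of PbF₂ forms.

Yes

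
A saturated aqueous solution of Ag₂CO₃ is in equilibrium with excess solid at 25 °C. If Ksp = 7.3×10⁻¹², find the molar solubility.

Ag₂CO₃(s) ⇌ 2 Ag⁺(aq) + CO₃²⁻(aq)
Let s be the molar solubility. Then [Ag⁺] = 2s and [CO₃²⁻] = s.
Ksp = [Ag⁺]^2[CO₃²⁻] = (2s)^2 · s = 4s^3
4s^3 = 7.3×10⁻¹²  ⇒  s^3 = 1.8×10⁻¹²
s = (1.8×10⁻¹²)^(1/3) = 1.2×10⁻⁴ mol/L

1.2×10⁻⁴ M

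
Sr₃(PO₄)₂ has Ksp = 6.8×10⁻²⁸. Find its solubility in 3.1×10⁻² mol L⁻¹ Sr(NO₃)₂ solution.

2.4×10⁻¹² M

Sr₃(PO₄)₂(s) ⇌ 3 Sr²⁺(aq) + 2 PO₄³⁻(aq)
Let s be the solubility of Sr₃(PO₄)₂ here. The common ion gives [Sr²⁺] ≈ 3.1×10⁻² mol L⁻¹, and [PO₄³⁻] = 2s.
Ksp = [Sr²⁺]^3[PO₄³⁻]^2 = (3.1×10⁻²)^3(2s)^2
(2s)^2 = 6.8×10⁻²⁸ / (3.1×10⁻²)^3 = 2.3×10⁻²³
s = 2.4×10⁻¹² mol L⁻¹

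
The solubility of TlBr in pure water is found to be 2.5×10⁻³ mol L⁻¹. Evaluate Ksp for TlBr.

TlBr(s) ⇌ Tl⁺(aq) + Br⁻(aq)
Let s be the molar solubility. Then [Tl⁺] = s and [Br⁻] = s.
Ksp = [Tl⁺][Br⁻] = s · s = s^2
Ksp = (2.5×10⁻³)^2 = 6.3×10⁻⁶

Ksp = 6.3×10⁻⁶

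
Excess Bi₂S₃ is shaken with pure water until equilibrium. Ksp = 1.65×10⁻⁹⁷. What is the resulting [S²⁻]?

5.18×10⁻²⁰ M

Bi₂S₃(s) ⇌ 2 Bi³⁺(aq) + 3 S²⁻(aq)
With molar solubility s: [Bi³⁺] = 2s, [S²⁻] = 3s.
Ksp = [Bi³⁺]^2[S²⁻]^3 = (2s)^2 · (3s)^3 = 108s^5 = 1.65×10⁻⁹⁷
s = 1.73×10⁻²⁰ mol L⁻¹
[S²⁻] = 3s = 5.18×10⁻²⁰ mol L⁻¹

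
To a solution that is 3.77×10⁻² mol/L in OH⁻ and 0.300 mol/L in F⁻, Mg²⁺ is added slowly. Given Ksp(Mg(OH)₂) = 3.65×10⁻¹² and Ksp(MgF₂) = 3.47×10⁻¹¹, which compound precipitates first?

MgF₂

Precipitation begins when Q = Ksp.
For Mg(OH)₂: [Mg²⁺] = (Ksp/[OH⁻]^2) = 2.57×10⁻⁹ mol/L
For MgF₂: [Mg²⁺] = (Ksp/[F⁻]^2) = 3.86×10⁻¹⁰ mol/L
Since MgF₂ needs less Mg²⁺ to reach saturation, it precipitates first.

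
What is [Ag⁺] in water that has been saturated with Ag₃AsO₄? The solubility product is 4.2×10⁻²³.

3.4×10⁻⁶ M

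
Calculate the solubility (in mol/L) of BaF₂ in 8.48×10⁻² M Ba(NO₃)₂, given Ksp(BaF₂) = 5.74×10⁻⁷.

BaF₂(s) ⇌ Ba²⁺(aq) + 2 F⁻(aq)
Let s be the solubility of BaF₂ here. The common ion gives [Ba²⁺] ≈ 8.48×10⁻² M, and [F⁻] = 2s.
Ksp = [Ba²⁺][F⁻]^2 = (8.48×10⁻²)(2s)^2
(2s)^2 = 5.74×10⁻⁷ / (8.48×10⁻²) = 6.77×10⁻⁶
s = 1.30×10⁻³ M

1.30×10⁻³ M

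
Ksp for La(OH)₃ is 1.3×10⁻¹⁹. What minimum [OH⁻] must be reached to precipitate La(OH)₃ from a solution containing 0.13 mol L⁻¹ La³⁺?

1.0×10⁻⁶ M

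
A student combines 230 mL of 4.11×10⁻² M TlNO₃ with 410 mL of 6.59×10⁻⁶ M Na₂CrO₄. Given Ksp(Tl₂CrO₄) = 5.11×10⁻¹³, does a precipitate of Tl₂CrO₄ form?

The combined volume is 640 mL.
[Tl⁺] = (4.11×10⁻²)(230)/640 = 1.48×10⁻² M
[CrO₄²⁻] = (6.59×10⁻⁶)(410)/640 = 4.22×10⁻⁶ M
Q = [Tl⁺]^2[CrO₄²⁻] = 9.21×10⁻¹⁰
Since Q (9.21×10⁻¹⁰) exceeds Ksp (5.11×10⁻¹³), Tl₂CrO₄ will precipitate.

Yes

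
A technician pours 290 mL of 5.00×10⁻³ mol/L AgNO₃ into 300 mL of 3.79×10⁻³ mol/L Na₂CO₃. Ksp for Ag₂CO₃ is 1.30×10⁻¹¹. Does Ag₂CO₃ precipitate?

Yes

After mixing, V = 290 mL + 300 mL = 590 mL.
[Ag⁺] = (5.00×10⁻³)(290)/590 = 2.46×10⁻³ mol/L
[CO₃²⁻] = (3.79×10⁻³)(300)/590 = 1.93×10⁻³ mol/L
Q = [Ag⁺]^2[CO₃²⁻] = 1.16×10⁻⁸
Because Q > Ksp (1.16×10⁻⁸ vs 1.30×10⁻¹¹), a precipitate of Ag₂CO₃ forms.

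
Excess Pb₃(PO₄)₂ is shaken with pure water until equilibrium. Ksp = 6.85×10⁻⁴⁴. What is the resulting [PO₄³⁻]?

1.83×10⁻⁹ M

Pb₃(PO₄)₂(s) ⇌ 3 Pb²⁺(aq) + 2 PO₄³⁻(aq)
Let s be the molar solubility. Then [Pb²⁺] = 3s and [PO₄³⁻] = 2s.
Ksp = [Pb²⁺]^3[PO₄³⁻]^2 = (3s)^3 · (2s)^2 = 108s^5 = 6.85×10⁻⁴⁴
s = 9.13×10⁻¹⁰ mol L⁻¹
[PO₄³⁻] = 2s = 1.83×10⁻⁹ mol L⁻¹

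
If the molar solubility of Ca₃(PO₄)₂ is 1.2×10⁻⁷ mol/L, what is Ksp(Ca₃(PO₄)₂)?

Ca₃(PO₄)₂(s) ⇌ 3 Ca²⁺(aq) + 2 PO₄³⁻(aq)
Let s be the molar solubility. Then [Ca²⁺] = 3s and [PO₄³⁻] = 2s.
Ksp = [Ca²⁺]^3[PO₄³⁻]^2 = (3s)^3 · (2s)^2 = 108s^5
Ksp = 108 × (1.2×10⁻⁷)^5 = 2.7×10⁻³³

Ksp = 2.7×10⁻³³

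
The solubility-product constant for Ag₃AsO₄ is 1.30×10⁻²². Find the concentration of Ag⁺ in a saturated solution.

Ag₃AsO₄(s) ⇌ 3 Ag⁺(aq) + AsO₄³⁻(aq)
For each mole of Ag₃AsO₄ that dissolves per liter, [Ag⁺] = 3s and [AsO₄³⁻] = s; let s denote this solubility.
Ksp = [Ag⁺]^3[AsO₄³⁻] = (3s)^3 · s = 27s^4 = 1.30×10⁻²²
s = 1.48×10⁻⁶ M
[Ag⁺] = 3s = 4.44×10⁻⁶ M

4.44×10⁻⁶ M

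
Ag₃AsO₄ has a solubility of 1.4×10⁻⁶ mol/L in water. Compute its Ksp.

Ag₃AsO₄(s) ⇌ 3 Ag⁺(aq) + AsO₄³⁻(aq)
If s mol/L of Ag₃AsO₄ dissolves, [Ag⁺] = 3s and [AsO₄³⁻] = s.
Ksp = [Ag⁺]^3[AsO₄³⁻] = (3s)^3 · s = 27s^4
Ksp = 27 × (1.4×10⁻⁶)^4 = 1.0×10⁻²²

Ksp = 1.0×10⁻²²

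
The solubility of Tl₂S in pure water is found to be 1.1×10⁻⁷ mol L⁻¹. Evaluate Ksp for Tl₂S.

Ksp = 5.3×10⁻²¹

Tl₂S(s) ⇌ 2 Tl⁺(aq) + S²⁻(aq)
With molar solubility s: [Tl⁺] = 2s, [S²⁻] = s.
Ksp = [Tl⁺]^2[S²⁻] = (2s)^2 · s = 4s^3
Ksp = 4 × (1.1×10⁻⁷)^3 = 5.3×10⁻²¹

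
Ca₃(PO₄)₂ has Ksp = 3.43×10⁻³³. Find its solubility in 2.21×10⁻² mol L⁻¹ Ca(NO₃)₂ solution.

8.91×10⁻¹⁵ M

Ca₃(PO₄)₂(s) ⇌ 3 Ca²⁺(aq) + 2 PO₄³⁻(aq)
The solution already contains Ca²⁺ at 2.21×10⁻² mol L⁻¹. Let s be the molar solubility of Ca₃(PO₄)₂.
[Ca²⁺] ≈ 2.21×10⁻² mol L⁻¹ (common ion dominates); [PO₄³⁻] = 2s.
Ksp = [Ca²⁺]^3[PO₄³⁻]^2 = (2.21×10⁻²)^3(2s)^2
(2s)^2 = 3.43×10⁻³³ / (2.21×10⁻²)^3 = 3.18×10⁻²⁸
s = 8.91×10⁻¹⁵ mol L⁻¹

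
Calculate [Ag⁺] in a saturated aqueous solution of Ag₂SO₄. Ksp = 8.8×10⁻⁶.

2.6×10⁻² M

Ag₂SO₄(s) ⇌ 2 Ag⁺(aq) + SO₄²⁻(aq)
Call the molar solubility s, so that [Ag⁺] = 2s and [SO₄²⁻] = s.
Ksp = [Ag⁺]^2[SO₄²⁻] = (2s)^2 · s = 4s^3 = 8.8×10⁻⁶
s = 1.3×10⁻² M
[Ag⁺] = 2s = 2.6×10⁻² M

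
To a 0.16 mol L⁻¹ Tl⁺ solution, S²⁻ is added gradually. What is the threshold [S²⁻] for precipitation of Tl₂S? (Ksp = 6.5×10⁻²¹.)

2.5×10⁻¹⁹ M

Each salt precipitates once Q = Ksp for that salt.
Tl₂S(s) ⇌ 2 Tl⁺(aq) + S²⁻(aq)
Ksp = [Tl⁺]^2[S²⁻] = [S²⁻](0.16)^2
[S²⁻] = 6.5×10⁻²¹ / (0.16)^2 = 2.5×10⁻¹⁹
[S²⁻] = 2.5×10⁻¹⁹ mol L⁻¹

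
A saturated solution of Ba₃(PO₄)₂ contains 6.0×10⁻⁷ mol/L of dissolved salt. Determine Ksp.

Ba₃(PO₄)₂(s) ⇌ 3 Ba²⁺(aq) + 2 PO₄³⁻(aq)
Call the molar solubility s, so that [Ba²⁺] = 3s and [PO₄³⁻] = 2s.
Ksp = [Ba²⁺]^3[PO₄³⁻]^2 = (3s)^3 · (2s)^2 = 108s^5
Ksp = 108 × (6.0×10⁻⁷)^5 = 8.4×10⁻³⁰

Ksp = 8.4×10⁻³⁰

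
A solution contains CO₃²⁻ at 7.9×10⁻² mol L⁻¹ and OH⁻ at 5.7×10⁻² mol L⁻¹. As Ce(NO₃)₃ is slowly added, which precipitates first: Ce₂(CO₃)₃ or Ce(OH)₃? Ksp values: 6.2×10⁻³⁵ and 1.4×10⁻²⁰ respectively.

Precipitation begins when Q = Ksp.
For Ce₂(CO₃)₃: [Ce³⁺] = (Ksp/[CO₃²⁻]^3)^(1/2) = 3.5×10⁻¹⁶ mol L⁻¹
For Ce(OH)₃: [Ce³⁺] = (Ksp/[OH⁻]^3) = 7.6×10⁻¹⁷ mol L⁻¹
The smaller threshold [Ce³⁺] is reached first, so Ce(OH)₃ precipitates first.

Ce(OH)₃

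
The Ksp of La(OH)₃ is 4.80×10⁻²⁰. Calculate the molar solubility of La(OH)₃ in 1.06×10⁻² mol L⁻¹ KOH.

La(OH)₃(s) ⇌ La³⁺(aq) + 3 OH⁻(aq)
With OH⁻ already at 1.06×10⁻² mol L⁻¹ and s small, take [OH⁻] ≈ 1.06×10⁻² mol L⁻¹ and [La³⁺] = s.
Ksp = [La³⁺][OH⁻]^3 = s(1.06×10⁻²)^3
s = 4.80×10⁻²⁰ / (1.06×10⁻²)^3 = 4.03×10⁻¹⁴
s = 4.03×10⁻¹⁴ mol L⁻¹

4.03×10⁻¹⁴ M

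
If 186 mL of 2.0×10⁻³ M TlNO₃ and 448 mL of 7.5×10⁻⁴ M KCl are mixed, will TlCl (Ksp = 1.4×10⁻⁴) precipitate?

No

The combined volume is 634 mL.
[Tl⁺] = (2.0×10⁻³)(186)/634 = 5.9×10⁻⁴ M
[Cl⁻] = (7.5×10⁻⁴)(448)/634 = 5.3×10⁻⁴ M
Q = [Tl⁺][Cl⁻] = 3.1×10⁻⁷
Q < Ksp (3.1×10⁻⁷ vs 1.4×10⁻⁴); the solution remains unsaturated and no precipitate forms.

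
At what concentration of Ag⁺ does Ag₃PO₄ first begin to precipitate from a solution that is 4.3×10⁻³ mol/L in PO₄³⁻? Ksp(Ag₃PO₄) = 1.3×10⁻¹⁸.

Precipitation begins when Q = Ksp.
Ag₃PO₄(s) ⇌ 3 Ag⁺(aq) + PO₄³⁻(aq)
Ksp = [Ag⁺]^3[PO₄³⁻] = [Ag⁺]^3(4.3×10⁻³)
[Ag⁺]^3 = 1.3×10⁻¹⁸ / (4.3×10⁻³) = 3.0×10⁻¹⁶
[Ag⁺] = 6.7×10⁻⁶ mol/L

6.7×10⁻⁶ M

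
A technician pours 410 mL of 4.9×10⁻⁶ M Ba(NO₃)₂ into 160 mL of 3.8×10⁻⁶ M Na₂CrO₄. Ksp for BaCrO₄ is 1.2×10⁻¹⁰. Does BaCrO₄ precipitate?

Total volume after mixing = 410 + 160 = 570 mL.
[Ba²⁺] = (4.9×10⁻⁶)(410)/570 = 3.5×10⁻⁶ M
[CrO₄²⁻] = (3.8×10⁻⁶)(160)/570 = 1.1×10⁻⁶ M
Q = [Ba²⁺][CrO₄²⁻] = 3.8×10⁻¹²
Q = 3.8×10⁻¹² < Ksp = 1.2×10⁻¹⁰, so the solution is unsaturated and no precipitate forms.

No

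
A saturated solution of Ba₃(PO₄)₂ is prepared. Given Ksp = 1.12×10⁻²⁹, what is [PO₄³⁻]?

Ba₃(PO₄)₂(s) ⇌ 3 Ba²⁺(aq) + 2 PO₄³⁻(aq)
Call the molar solubility s, so that [Ba²⁺] = 3s and [PO₄³⁻] = 2s.
Ksp = [Ba²⁺]^3[PO₄³⁻]^2 = (3s)^3 · (2s)^2 = 108s^5 = 1.12×10⁻²⁹
s = 6.36×10⁻⁷ mol L⁻¹
[PO₄³⁻] = 2s = 1.27×10⁻⁶ mol L⁻¹

1.27×10⁻⁶ M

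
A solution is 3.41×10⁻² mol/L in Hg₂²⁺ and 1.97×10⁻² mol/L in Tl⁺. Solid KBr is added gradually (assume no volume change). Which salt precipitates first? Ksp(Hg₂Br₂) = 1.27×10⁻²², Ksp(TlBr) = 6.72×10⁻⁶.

Hg₂Br₂

A salt starts to precipitate once the ion product Q reaches its Ksp.
For Hg₂Br₂: [Br⁻] = (Ksp/[Hg₂²⁺])^(1/2) = 6.10×10⁻¹¹ mol/L
For TlBr: [Br⁻] = (Ksp/[Tl⁺]) = 3.41×10⁻⁴ mol/L
Since Hg₂Br₂ needs less Br⁻ to reach saturation, it precipitates first.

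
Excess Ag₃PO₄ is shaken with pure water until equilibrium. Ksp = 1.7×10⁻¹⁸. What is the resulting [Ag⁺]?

Ag₃PO₄(s) ⇌ 3 Ag⁺(aq) + PO₄³⁻(aq)
If s mol/L of Ag₃PO₄ dissolves, [Ag⁺] = 3s and [PO₄³⁻] = s.
Ksp = [Ag⁺]^3[PO₄³⁻] = (3s)^3 · s = 27s^4 = 1.7×10⁻¹⁸
s = 1.6×10⁻⁵ mol L⁻¹
[Ag⁺] = 3s = 4.8×10⁻⁵ mol L⁻¹

4.8×10⁻⁵ M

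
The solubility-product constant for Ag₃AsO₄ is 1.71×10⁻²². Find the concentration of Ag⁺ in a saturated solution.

4.76×10⁻⁶ M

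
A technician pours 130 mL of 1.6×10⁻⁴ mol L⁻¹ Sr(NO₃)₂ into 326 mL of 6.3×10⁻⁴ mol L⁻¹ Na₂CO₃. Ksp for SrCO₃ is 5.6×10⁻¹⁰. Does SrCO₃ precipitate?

After mixing, V = 130 mL + 326 mL = 456 mL.
[Sr²⁺] = (1.6×10⁻⁴)(130)/456 = 4.6×10⁻⁵ mol L⁻¹
[CO₃²⁻] = (6.3×10⁻⁴)(326)/456 = 4.5×10⁻⁴ mol L⁻¹
Q = [Sr²⁺][CO₃²⁻] = 2.1×10⁻⁸
Because Q > Ksp (2.1×10⁻⁸ vs 5.6×10⁻¹⁰), a precipitate of SrCO₃ forms.

Yes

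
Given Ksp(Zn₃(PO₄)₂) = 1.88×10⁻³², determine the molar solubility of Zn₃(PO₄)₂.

1.77×10⁻⁷ M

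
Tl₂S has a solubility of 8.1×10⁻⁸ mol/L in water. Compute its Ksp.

Ksp = 2.1×10⁻²¹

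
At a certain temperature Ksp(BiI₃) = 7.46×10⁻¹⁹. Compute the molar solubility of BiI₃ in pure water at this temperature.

BiI₃(s) ⇌ Bi³⁺(aq) + 3 I⁻(aq)
Call the molar solubility s, so that [Bi³⁺] = s and [I⁻] = 3s.
Ksp = [Bi³⁺][I⁻]^3 = s · (3s)^3 = 27s^4
27s^4 = 7.46×10⁻¹⁹  ⇒  s^4 = 2.76×10⁻²⁰
s = (2.76×10⁻²⁰)^(1/4) = 1.29×10⁻⁵ M

1.29×10⁻⁵ M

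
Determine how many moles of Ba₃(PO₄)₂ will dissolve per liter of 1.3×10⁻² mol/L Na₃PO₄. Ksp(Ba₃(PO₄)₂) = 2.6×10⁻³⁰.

Ba₃(PO₄)₂(s) ⇌ 3 Ba²⁺(aq) + 2 PO₄³⁻(aq)
The solution already contains PO₄³⁻ at 1.3×10⁻² mol/L. Let s be the molar solubility of Ba₃(PO₄)₂.
[PO₄³⁻] ≈ 1.3×10⁻² mol/L (common ion dominates); [Ba²⁺] = 3s.
Ksp = [Ba²⁺]^3[PO₄³⁻]^2 = (3s)^3(1.3×10⁻²)^2
(3s)^3 = 2.6×10⁻³⁰ / (1.3×10⁻²)^2 = 1.5×10⁻²⁶
s = 8.3×10⁻¹⁰ mol/L

8.3×10⁻¹⁰ M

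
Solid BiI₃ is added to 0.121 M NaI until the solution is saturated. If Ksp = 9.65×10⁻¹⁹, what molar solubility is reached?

5.45×10⁻¹⁶ M

BiI₃(s) ⇌ Bi³⁺(aq) + 3 I⁻(aq)
I⁻ is already present at 0.121 M. If s mol/L of BiI₃ dissolves, [Bi³⁺] = s while [I⁻] ≈ 0.121 M.
Ksp = [Bi³⁺][I⁻]^3 = s(0.121)^3
s = 9.65×10⁻¹⁹ / (0.121)^3 = 5.45×10⁻¹⁶
s = 5.45×10⁻¹⁶ M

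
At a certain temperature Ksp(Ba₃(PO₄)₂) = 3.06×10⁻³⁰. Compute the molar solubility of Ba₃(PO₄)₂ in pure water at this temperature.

Ba₃(PO₄)₂(s) ⇌ 3 Ba²⁺(aq) + 2 PO₄³⁻(aq)
For each mole of Ba₃(PO₄)₂ that dissolves per liter, [Ba²⁺] = 3s and [PO₄³⁻] = 2s; let s denote this solubility.
Ksp = [Ba²⁺]^3[PO₄³⁻]^2 = (3s)^3 · (2s)^2 = 108s^5
108s^5 = 3.06×10⁻³⁰  ⇒  s^5 = 2.83×10⁻³²
s = 4.90×10⁻⁷ mol L⁻¹

4.90×10⁻⁷ M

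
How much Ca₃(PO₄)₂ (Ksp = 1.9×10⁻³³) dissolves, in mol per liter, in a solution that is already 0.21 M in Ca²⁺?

2.3×10⁻¹⁶ M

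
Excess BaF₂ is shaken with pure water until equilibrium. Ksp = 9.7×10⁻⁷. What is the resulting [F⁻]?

1.2×10⁻² M

BaF₂(s) ⇌ Ba²⁺(aq) + 2 F⁻(aq)
With molar solubility s: [Ba²⁺] = s, [F⁻] = 2s.
Ksp = [Ba²⁺][F⁻]^2 = s · (2s)^2 = 4s^3 = 9.7×10⁻⁷
s = 6.2×10⁻³ mol/L
[F⁻] = 2s = 1.2×10⁻² mol/L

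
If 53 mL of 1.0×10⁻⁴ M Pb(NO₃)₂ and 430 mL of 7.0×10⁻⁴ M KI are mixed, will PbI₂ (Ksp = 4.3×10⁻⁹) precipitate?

No

After mixing, V = 53 mL + 430 mL = 483 mL.
[Pb²⁺] = (1.0×10⁻⁴)(53)/483 = 1.1×10⁻⁵ M
[I⁻] = (7.0×10⁻⁴)(430)/483 = 6.2×10⁻⁴ M
Q = [Pb²⁺][I⁻]^2 = 4.3×10⁻¹²
Q < Ksp (4.3×10⁻¹² vs 4.3×10⁻⁹); the solution remains unsaturated and no precipitate forms.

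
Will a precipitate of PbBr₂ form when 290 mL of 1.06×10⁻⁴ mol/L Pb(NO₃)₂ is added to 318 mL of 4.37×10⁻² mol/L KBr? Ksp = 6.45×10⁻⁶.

Total volume after mixing = 290 + 318 = 608 mL.
[Pb²⁺] = (1.06×10⁻⁴)(290)/608 = 5.06×10⁻⁵ mol/L
[Br⁻] = (4.37×10⁻²)(318)/608 = 2.29×10⁻² mol/L
Q = [Pb²⁺][Br⁻]^2 = 2.64×10⁻⁸
Q = 2.64×10⁻⁸ < Ksp = 6.45×10⁻⁶, so the solution is unsaturated and no precipitate forms.

No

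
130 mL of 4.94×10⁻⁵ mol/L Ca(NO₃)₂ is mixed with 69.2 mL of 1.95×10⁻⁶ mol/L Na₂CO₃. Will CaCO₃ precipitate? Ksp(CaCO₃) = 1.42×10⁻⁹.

After mixing, V = 130 mL + 69.2 mL = 199.2 mL.
[Ca²⁺] = (4.94×10⁻⁵)(130)/199.2 = 3.22×10⁻⁵ mol/L
[CO₃²⁻] = (1.95×10⁻⁶)(69.2)/199.2 = 6.77×10⁻⁷ mol/L
Q = [Ca²⁺][CO₃²⁻] = 2.18×10⁻¹¹
Q < Ksp (2.18×10⁻¹¹ vs 1.42×10⁻⁹); the solution remains unsaturated and no precipitate forms.

No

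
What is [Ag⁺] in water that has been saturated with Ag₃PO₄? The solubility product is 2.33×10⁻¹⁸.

5.14×10⁻⁵ M

Ag₃PO₄(s) ⇌ 3 Ag⁺(aq) + PO₄³⁻(aq)
With molar solubility s: [Ag⁺] = 3s, [PO₄³⁻] = s.
Ksp = [Ag⁺]^3[PO₄³⁻] = (3s)^3 · s = 27s^4 = 2.33×10⁻¹⁸
s = 1.71×10⁻⁵ M
[Ag⁺] = 3s = 5.14×10⁻⁵ M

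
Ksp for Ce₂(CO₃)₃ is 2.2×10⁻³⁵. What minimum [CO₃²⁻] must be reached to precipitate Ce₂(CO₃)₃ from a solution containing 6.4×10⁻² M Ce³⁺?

A salt starts to precipitate once the ion product Q reaches its Ksp.
Ce₂(CO₃)₃(s) ⇌ 2 Ce³⁺(aq) + 3 CO₃²⁻(aq)
Ksp = [Ce³⁺]^2[CO₃²⁻]^3 = [CO₃²⁻]^3(6.4×10⁻²)^2
[CO₃²⁻]^3 = 2.2×10⁻³⁵ / (6.4×10⁻²)^2 = 5.4×10⁻³³
[CO₃²⁻] = 1.8×10⁻¹¹ M

1.8×10⁻¹¹ M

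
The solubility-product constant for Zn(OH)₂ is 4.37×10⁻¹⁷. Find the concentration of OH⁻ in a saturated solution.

Zn(OH)₂(s) ⇌ Zn²⁺(aq) + 2 OH⁻(aq)
Let s be the molar solubility. Then [Zn²⁺] = s and [OH⁻] = 2s.
Ksp = [Zn²⁺][OH⁻]^2 = s · (2s)^2 = 4s^3 = 4.37×10⁻¹⁷
s = 2.22×10⁻⁶ mol/L
[OH⁻] = 2s = 4.44×10⁻⁶ mol/L

4.44×10⁻⁶ M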